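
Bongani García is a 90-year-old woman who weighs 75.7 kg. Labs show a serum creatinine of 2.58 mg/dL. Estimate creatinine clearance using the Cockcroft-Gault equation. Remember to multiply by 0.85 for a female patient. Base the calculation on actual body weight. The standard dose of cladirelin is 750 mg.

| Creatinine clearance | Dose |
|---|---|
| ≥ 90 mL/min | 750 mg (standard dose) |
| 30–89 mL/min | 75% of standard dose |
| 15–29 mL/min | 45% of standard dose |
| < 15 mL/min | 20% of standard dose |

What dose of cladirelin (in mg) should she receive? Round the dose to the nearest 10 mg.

CrCl = (140 − 90) × 75.7 / (72 × 2.58) × 0.85 = 3785.0 / 185.76 × 0.85 ≈ 17.3 mL/min
CrCl ≈ 17 mL/min → bracket 15–29 mL/min.
45% of 750 mg = 337.5 mg → 340 mg

340 mg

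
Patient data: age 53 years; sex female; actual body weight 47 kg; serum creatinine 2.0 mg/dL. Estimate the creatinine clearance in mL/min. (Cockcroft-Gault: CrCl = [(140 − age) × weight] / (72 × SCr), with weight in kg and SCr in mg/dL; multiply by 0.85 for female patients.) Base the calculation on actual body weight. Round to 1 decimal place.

CrCl = (140 − 53) × 47 / (72 × 2) × 0.85 = 4089.0 / 144.00 × 0.85 ≈ 24.1 mL/min

24.1 mL/min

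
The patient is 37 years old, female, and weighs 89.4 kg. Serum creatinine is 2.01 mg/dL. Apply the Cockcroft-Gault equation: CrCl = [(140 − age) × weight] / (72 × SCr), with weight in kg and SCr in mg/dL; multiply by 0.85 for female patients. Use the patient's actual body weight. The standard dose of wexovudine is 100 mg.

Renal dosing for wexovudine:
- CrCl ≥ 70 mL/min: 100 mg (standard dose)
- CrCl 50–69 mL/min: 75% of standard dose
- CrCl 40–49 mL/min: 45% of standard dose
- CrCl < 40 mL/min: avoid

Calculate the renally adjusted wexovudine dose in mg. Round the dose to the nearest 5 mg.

75 mg

CrCl = (140 − 37) × 89.4 / (72 × 2.01) × 0.85 = 9208.2 / 144.72 × 0.85 ≈ 54.1 mL/min
CrCl ≈ 54 mL/min → bracket 50–69 mL/min.
75% of 100 mg = 75 mg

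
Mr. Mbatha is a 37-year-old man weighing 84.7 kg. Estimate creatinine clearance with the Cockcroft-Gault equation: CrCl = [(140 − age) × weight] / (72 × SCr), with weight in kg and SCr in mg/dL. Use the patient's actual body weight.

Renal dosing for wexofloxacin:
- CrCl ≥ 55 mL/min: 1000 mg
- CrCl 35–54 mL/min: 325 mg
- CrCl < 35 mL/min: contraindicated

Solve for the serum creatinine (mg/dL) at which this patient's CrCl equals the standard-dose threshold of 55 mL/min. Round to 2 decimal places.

Standard dose requires CrCl ≥ 55 mL/min.
Set (140 − 37) × 84.7 / (72 × SCr) = 55
SCr = (140 − 37) × 84.7 / (72 × 55) = 2.203 mg/dL

2.20 mg/dL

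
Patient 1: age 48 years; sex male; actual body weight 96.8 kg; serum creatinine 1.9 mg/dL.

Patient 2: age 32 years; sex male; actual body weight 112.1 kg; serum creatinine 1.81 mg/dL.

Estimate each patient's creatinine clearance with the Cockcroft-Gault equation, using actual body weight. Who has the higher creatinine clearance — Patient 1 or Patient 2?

Patient 2

Patient 1: CrCl = (140 − 48) × 96.8 / (72 × 1.9) = 8905.6 / 136.80 ≈ 65.1 mL/min
Patient 2: CrCl = (140 − 32) × 112.1 / (72 × 1.81) = 12106.8 / 130.32 ≈ 92.9 mL/min
65.1 vs 92.9 mL/min → Patient 2 is higher.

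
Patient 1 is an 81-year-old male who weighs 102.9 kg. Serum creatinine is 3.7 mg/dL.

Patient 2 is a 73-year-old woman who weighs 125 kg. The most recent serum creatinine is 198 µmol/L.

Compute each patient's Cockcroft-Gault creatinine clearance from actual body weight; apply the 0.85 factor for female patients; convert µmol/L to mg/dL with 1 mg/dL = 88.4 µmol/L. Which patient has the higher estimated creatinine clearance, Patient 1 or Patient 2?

Patient 1: CrCl = (140 − 81) × 102.9 / (72 × 3.7) = 6071.1 / 266.40 ≈ 22.8 mL/min
Patient 2: SCr = 198 / 88.4 = 2.24 mg/dL
Patient 2: CrCl = (140 − 73) × 125 / (72 × 2.24) × 0.85 = 8375.0 / 161.28 × 0.85 ≈ 44.1 mL/min
22.8 vs 44.1 mL/min → Patient 2 is higher.

Patient 2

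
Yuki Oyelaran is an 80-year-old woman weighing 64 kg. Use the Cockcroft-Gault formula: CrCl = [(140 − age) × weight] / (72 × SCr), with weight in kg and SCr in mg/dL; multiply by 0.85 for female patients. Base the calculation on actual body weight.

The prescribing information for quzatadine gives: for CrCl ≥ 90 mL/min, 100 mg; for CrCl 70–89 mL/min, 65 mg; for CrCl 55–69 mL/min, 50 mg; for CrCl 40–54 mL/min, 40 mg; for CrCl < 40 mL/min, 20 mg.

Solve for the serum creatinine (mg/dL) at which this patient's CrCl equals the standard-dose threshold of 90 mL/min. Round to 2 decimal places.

0.50 mg/dL

Standard dose requires CrCl ≥ 90 mL/min.
Set (140 − 80) × 64 × 0.85 / (72 × SCr) = 90
SCr = (140 − 80) × 64 × 0.85 / (72 × 90) = 0.504 mg/dL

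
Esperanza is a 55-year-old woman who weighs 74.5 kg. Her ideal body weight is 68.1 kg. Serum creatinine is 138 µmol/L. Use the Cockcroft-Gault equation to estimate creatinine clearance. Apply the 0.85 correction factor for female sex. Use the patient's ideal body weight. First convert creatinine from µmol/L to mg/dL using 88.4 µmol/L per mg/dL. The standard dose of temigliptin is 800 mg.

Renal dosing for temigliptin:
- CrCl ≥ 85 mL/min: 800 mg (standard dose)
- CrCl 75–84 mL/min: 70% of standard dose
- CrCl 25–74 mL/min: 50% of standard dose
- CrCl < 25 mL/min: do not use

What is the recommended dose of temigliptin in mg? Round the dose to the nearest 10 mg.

SCr = 138 / 88.4 = 1.561 mg/dL
CrCl = (140 − 55) × 68.1 / (72 × 1.561) × 0.85 = 5788.5 / 112.39 × 0.85 ≈ 43.8 mL/min
CrCl ≈ 44 mL/min → bracket 25–74 mL/min.
50% of 800 mg = 400 mg

400 mg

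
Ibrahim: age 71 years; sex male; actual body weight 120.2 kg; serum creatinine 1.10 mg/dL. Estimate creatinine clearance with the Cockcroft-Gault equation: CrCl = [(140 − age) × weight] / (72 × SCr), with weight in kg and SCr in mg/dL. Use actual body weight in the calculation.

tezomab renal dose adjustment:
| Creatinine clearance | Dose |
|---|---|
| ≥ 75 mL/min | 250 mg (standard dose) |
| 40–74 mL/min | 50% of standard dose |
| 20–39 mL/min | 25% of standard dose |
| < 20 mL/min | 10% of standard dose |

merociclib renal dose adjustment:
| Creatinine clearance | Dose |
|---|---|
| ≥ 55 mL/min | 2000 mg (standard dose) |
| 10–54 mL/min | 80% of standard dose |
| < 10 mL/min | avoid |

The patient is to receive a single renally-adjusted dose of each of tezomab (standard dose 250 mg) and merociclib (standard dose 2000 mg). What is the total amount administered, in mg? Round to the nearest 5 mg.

2250 mg

CrCl = (140 − 71) × 120.2 / (72 × 1.1) = 8293.8 / 79.20 ≈ 104.7 mL/min
CrCl ≈ 105 mL/min.
tezomab: ≥ 75 mL/min → 100% of 250 mg = 250 mg.
merociclib: ≥ 55 mL/min → 100% of 2000 mg = 2000 mg.
Total = 250 + 2000 = 2250 mg.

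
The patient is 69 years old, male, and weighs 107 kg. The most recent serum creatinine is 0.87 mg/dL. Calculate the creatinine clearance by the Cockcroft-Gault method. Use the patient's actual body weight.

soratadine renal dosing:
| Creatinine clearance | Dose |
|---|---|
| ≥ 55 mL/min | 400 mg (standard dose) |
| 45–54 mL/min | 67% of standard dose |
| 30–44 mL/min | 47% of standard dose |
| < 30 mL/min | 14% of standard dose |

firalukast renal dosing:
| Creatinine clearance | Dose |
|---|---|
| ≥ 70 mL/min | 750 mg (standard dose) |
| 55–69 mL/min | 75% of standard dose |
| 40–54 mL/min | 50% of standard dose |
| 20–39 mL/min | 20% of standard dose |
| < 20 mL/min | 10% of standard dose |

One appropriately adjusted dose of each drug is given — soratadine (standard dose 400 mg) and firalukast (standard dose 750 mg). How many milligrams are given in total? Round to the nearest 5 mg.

CrCl = (140 − 69) × 107 / (72 × 0.87) = 7597.0 / 62.64 ≈ 121.3 mL/min
CrCl ≈ 121 mL/min.
soratadine: ≥ 55 mL/min → 100% of 400 mg = 400 mg.
firalukast: ≥ 70 mL/min → 100% of 750 mg = 750 mg.
Total = 400 + 750 = 1150 mg.

1150 mg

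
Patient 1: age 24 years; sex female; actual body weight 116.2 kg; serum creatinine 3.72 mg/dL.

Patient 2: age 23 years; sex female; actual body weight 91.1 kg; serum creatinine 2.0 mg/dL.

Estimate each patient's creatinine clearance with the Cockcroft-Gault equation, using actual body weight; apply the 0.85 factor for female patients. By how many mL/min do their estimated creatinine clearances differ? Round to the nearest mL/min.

20 mL/min

Patient 1: CrCl = (140 − 24) × 116.2 / (72 × 3.72) × 0.85 = 13479.2 / 267.84 × 0.85 ≈ 42.8 mL/min
Patient 2: CrCl = (140 − 23) × 91.1 / (72 × 2) × 0.85 = 10658.7 / 144.00 × 0.85 ≈ 62.9 mL/min
|42.8 − 62.9| = 20.1 mL/min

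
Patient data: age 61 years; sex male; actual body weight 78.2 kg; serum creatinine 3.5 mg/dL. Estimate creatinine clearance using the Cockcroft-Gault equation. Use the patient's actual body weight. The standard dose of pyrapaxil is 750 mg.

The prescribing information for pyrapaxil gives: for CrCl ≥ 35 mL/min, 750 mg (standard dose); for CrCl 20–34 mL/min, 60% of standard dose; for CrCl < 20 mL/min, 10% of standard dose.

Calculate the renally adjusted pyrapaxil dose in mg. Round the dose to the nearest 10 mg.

CrCl = (140 − 61) × 78.2 / (72 × 3.5) = 6177.8 / 252.00 ≈ 24.5 mL/min
CrCl ≈ 25 mL/min → bracket 20–34 mL/min.
60% of 750 mg = 450 mg

450 mg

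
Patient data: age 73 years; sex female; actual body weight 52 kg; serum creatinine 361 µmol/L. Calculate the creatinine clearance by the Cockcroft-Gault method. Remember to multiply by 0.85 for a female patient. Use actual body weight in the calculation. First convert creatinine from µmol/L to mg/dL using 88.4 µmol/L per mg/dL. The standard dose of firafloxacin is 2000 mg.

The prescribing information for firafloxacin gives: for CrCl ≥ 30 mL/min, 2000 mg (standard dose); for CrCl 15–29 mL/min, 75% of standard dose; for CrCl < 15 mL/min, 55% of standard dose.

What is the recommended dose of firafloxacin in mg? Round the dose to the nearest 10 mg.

1100 mg

SCr = 361 / 88.4 = 4.084 mg/dL
CrCl = (140 − 73) × 52 / (72 × 4.084) × 0.85 = 3484.0 / 294.05 × 0.85 ≈ 10.1 mL/min
CrCl ≈ 10 mL/min → bracket < 15 mL/min.
55% of 2000 mg = 1100 mg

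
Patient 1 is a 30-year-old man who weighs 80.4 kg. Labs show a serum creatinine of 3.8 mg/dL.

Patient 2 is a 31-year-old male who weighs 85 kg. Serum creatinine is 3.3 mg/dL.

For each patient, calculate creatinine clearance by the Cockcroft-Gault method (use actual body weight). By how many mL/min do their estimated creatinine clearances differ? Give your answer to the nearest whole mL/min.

Patient 1: CrCl = (140 − 30) × 80.4 / (72 × 3.8) = 8844.0 / 273.60 ≈ 32.3 mL/min
Patient 2: CrCl = (140 − 31) × 85 / (72 × 3.3) = 9265.0 / 237.60 ≈ 39.0 mL/min
|32.3 − 39.0| = 6.7 mL/min

7 mL/min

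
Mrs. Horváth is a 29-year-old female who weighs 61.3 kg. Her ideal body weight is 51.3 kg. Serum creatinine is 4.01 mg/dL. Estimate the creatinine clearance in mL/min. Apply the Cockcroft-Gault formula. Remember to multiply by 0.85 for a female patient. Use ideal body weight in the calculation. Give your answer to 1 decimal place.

CrCl = (140 − 29) × 51.3 / (72 × 4.01) × 0.85 = 5694.3 / 288.72 × 0.85 ≈ 16.8 mL/min

16.8 mL/min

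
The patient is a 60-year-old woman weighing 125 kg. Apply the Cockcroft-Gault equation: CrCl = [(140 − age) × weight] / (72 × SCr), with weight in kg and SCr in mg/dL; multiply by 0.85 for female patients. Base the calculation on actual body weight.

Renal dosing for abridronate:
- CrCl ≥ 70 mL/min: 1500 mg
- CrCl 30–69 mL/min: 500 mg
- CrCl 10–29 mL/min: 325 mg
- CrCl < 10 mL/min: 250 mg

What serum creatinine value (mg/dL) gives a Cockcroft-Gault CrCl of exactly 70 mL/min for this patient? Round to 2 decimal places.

Standard dose requires CrCl ≥ 70 mL/min.
Set (140 − 60) × 125 × 0.85 / (72 × SCr) = 70
SCr = (140 − 60) × 125 × 0.85 / (72 × 70) = 1.687 mg/dL

1.69 mg/dL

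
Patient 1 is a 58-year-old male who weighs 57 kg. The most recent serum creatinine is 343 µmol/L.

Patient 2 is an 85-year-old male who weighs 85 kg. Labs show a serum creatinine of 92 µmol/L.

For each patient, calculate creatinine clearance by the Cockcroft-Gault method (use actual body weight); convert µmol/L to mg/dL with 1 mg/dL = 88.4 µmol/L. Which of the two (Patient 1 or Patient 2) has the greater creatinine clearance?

Patient 1: SCr = 343 / 88.4 = 3.88 mg/dL
Patient 1: CrCl = (140 − 58) × 57 / (72 × 3.88) = 4674.0 / 279.36 ≈ 16.7 mL/min
Patient 2: SCr = 92 / 88.4 = 1.041 mg/dL
Patient 2: CrCl = (140 − 85) × 85 / (72 × 1.041) = 4675.0 / 74.95 ≈ 62.4 mL/min
16.7 vs 62.4 mL/min → Patient 2 is higher.

Patient 2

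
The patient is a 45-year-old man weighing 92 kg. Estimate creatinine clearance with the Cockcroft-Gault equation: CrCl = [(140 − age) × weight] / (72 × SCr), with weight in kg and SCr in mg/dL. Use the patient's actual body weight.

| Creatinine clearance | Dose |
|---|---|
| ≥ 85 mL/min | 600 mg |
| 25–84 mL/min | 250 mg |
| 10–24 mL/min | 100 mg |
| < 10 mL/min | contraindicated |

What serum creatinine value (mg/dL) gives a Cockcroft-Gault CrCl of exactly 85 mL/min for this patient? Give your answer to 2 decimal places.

Standard dose requires CrCl ≥ 85 mL/min.
Set (140 − 45) × 92 / (72 × SCr) = 85
SCr = (140 − 45) × 92 / (72 × 85) = 1.428 mg/dL

1.43 mg/dL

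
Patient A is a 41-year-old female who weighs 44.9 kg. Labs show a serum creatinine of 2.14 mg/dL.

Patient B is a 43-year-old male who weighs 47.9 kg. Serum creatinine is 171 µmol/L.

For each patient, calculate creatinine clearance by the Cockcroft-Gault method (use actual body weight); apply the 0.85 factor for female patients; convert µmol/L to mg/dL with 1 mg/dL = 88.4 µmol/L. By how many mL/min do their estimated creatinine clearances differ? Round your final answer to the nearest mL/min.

9 mL/min

Patient A: CrCl = (140 − 41) × 44.9 / (72 × 2.14) × 0.85 = 4445.1 / 154.08 × 0.85 ≈ 24.5 mL/min
Patient B: SCr = 171 / 88.4 = 1.934 mg/dL
Patient B: CrCl = (140 − 43) × 47.9 / (72 × 1.934) = 4646.3 / 139.25 ≈ 33.4 mL/min
|24.5 − 33.4| = 8.9 mL/min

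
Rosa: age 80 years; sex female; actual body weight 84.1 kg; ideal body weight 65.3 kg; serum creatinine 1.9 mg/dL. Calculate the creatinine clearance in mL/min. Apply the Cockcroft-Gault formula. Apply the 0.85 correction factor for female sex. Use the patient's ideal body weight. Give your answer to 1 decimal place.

CrCl = (140 − 80) × 65.3 / (72 × 1.9) × 0.85 = 3918.0 / 136.80 × 0.85 ≈ 24.3 mL/min

24.3 mL/min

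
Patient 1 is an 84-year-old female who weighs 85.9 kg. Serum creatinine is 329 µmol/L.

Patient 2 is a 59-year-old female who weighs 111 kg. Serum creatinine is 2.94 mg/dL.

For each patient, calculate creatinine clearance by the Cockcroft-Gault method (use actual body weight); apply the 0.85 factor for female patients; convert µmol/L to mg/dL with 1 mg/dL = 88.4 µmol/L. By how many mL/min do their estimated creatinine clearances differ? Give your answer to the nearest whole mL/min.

Patient 1: SCr = 329 / 88.4 = 3.722 mg/dL
Patient 1: CrCl = (140 − 84) × 85.9 / (72 × 3.722) × 0.85 = 4810.4 / 267.98 × 0.85 ≈ 15.3 mL/min
Patient 2: CrCl = (140 − 59) × 111 / (72 × 2.94) × 0.85 = 8991.0 / 211.68 × 0.85 ≈ 36.1 mL/min
|15.3 − 36.1| = 20.8 mL/min

21 mL/min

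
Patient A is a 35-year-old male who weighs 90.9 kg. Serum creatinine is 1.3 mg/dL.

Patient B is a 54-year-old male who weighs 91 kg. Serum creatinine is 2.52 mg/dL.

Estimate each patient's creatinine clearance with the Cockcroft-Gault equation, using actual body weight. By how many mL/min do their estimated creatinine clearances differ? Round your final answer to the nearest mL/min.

59 mL/min

Patient A: CrCl = (140 − 35) × 90.9 / (72 × 1.3) = 9544.5 / 93.60 ≈ 102.0 mL/min
Patient B: CrCl = (140 − 54) × 91 / (72 × 2.52) = 7826.0 / 181.44 ≈ 43.1 mL/min
|102.0 − 43.1| = 58.9 mL/min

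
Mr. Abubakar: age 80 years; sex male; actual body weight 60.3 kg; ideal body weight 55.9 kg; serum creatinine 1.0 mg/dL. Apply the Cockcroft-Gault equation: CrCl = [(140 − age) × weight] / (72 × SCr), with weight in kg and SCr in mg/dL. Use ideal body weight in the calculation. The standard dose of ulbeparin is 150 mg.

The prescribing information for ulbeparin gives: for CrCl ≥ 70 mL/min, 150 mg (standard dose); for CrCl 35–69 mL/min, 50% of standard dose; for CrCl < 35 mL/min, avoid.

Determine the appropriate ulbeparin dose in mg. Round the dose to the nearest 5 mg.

CrCl = (140 − 80) × 55.9 / (72 × 1) = 3354.0 / 72.00 ≈ 46.6 mL/min
CrCl ≈ 47 mL/min → bracket 35–69 mL/min.
50% of 150 mg = 75 mg

75 mg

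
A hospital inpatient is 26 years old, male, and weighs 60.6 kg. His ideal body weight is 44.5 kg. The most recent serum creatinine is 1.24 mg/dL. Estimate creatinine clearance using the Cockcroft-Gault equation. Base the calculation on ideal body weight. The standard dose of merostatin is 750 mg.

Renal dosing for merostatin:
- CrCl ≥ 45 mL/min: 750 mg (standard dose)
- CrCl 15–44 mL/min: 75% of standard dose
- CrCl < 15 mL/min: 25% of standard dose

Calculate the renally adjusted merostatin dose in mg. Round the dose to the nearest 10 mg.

750 mg

CrCl = (140 − 26) × 44.5 / (72 × 1.24) = 5073.0 / 89.28 ≈ 56.8 mL/min
CrCl ≈ 57 mL/min → bracket ≥ 45 mL/min.
100% of 750 mg = 750 mg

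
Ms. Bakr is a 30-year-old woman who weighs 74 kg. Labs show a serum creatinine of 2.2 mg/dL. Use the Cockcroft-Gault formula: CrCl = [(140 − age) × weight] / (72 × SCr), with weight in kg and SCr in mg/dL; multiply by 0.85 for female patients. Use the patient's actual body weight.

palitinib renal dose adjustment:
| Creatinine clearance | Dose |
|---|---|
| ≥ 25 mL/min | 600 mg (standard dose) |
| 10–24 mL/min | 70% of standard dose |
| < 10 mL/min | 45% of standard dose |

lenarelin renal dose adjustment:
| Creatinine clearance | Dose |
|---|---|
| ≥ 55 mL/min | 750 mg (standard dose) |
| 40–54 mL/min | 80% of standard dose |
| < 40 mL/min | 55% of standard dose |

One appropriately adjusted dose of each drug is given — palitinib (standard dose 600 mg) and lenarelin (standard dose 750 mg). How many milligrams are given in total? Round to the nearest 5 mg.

CrCl = (140 − 30) × 74 / (72 × 2.2) × 0.85 = 8140.0 / 158.40 × 0.85 ≈ 43.7 mL/min
CrCl ≈ 44 mL/min.
palitinib: ≥ 25 mL/min → 100% of 600 mg = 600 mg.
lenarelin: 40–54 mL/min → 80% of 750 mg = 600 mg.
Total = 600 + 600 = 1200 mg.

1200 mg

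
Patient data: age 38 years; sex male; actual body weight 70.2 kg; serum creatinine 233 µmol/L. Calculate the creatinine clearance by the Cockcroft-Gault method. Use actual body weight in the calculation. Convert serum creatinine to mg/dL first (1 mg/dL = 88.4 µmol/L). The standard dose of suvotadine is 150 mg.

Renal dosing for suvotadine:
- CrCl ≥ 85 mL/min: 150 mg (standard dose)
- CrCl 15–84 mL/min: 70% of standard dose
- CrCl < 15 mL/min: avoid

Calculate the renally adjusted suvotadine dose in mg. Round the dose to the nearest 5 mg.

SCr = 233 / 88.4 = 2.636 mg/dL
CrCl = (140 − 38) × 70.2 / (72 × 2.636) = 7160.4 / 189.79 ≈ 37.7 mL/min
CrCl ≈ 38 mL/min → bracket 15–84 mL/min.
70% of 150 mg = 105 mg

105 mg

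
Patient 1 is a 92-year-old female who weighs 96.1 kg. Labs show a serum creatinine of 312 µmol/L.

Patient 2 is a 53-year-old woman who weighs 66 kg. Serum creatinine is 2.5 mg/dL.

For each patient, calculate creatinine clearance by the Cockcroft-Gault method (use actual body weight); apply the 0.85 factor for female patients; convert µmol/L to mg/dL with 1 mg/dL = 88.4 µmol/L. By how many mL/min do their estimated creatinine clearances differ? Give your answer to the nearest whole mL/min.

12 mL/min

Patient 1: SCr = 312 / 88.4 = 3.529 mg/dL
Patient 1: CrCl = (140 − 92) × 96.1 / (72 × 3.529) × 0.85 = 4612.8 / 254.09 × 0.85 ≈ 15.4 mL/min
Patient 2: CrCl = (140 − 53) × 66 / (72 × 2.5) × 0.85 = 5742.0 / 180.00 × 0.85 ≈ 27.1 mL/min
|15.4 − 27.1| = 11.7 mL/min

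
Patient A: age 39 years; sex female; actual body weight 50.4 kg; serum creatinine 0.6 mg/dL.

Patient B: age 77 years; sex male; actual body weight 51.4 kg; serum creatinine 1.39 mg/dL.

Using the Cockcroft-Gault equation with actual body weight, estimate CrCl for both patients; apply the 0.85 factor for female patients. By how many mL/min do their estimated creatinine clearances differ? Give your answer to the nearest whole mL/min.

Patient A: CrCl = (140 − 39) × 50.4 / (72 × 0.6) × 0.85 = 5090.4 / 43.20 × 0.85 ≈ 100.2 mL/min
Patient B: CrCl = (140 − 77) × 51.4 / (72 × 1.39) = 3238.2 / 100.08 ≈ 32.4 mL/min
|100.2 − 32.4| = 67.8 mL/min

68 mL/min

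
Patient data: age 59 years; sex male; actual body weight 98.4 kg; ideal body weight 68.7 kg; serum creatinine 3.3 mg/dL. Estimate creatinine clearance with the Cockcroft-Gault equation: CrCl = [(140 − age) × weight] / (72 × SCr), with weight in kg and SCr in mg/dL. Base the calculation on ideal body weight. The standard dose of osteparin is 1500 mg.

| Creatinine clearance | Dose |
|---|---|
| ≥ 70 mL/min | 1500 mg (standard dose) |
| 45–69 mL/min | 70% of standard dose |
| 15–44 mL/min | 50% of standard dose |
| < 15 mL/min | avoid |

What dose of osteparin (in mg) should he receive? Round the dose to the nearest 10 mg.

750 mg

CrCl = (140 − 59) × 68.7 / (72 × 3.3) = 5564.7 / 237.60 ≈ 23.4 mL/min
CrCl ≈ 23 mL/min → bracket 15–44 mL/min.
50% of 1500 mg = 750 mg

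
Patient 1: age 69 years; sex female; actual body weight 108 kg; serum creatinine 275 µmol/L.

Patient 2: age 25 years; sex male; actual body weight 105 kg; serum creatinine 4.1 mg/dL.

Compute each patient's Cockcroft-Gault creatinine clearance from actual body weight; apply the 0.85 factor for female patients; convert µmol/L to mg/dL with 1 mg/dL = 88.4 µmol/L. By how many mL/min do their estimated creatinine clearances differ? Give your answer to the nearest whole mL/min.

12 mL/min

Patient 1: SCr = 275 / 88.4 = 3.111 mg/dL
Patient 1: CrCl = (140 − 69) × 108 / (72 × 3.111) × 0.85 = 7668.0 / 223.99 × 0.85 ≈ 29.1 mL/min
Patient 2: CrCl = (140 − 25) × 105 / (72 × 4.1) = 12075.0 / 295.20 ≈ 40.9 mL/min
|29.1 − 40.9| = 11.8 mL/min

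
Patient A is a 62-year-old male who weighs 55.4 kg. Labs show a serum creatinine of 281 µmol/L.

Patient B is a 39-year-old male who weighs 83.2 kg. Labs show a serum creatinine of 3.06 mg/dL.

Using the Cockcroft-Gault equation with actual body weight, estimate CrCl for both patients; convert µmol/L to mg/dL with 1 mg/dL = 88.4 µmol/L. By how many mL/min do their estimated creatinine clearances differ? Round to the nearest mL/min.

19 mL/min

Patient A: SCr = 281 / 88.4 = 3.179 mg/dL
Patient A: CrCl = (140 − 62) × 55.4 / (72 × 3.179) = 4321.2 / 228.89 ≈ 18.9 mL/min
Patient B: CrCl = (140 − 39) × 83.2 / (72 × 3.06) = 8403.2 / 220.32 ≈ 38.1 mL/min
|18.9 − 38.1| = 19.2 mL/min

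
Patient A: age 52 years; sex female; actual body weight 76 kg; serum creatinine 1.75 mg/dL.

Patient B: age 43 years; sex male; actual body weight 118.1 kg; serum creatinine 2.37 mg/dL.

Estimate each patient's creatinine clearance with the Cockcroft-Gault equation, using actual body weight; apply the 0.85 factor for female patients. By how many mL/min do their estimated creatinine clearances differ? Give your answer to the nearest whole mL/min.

Patient A: CrCl = (140 − 52) × 76 / (72 × 1.75) × 0.85 = 6688.0 / 126.00 × 0.85 ≈ 45.1 mL/min
Patient B: CrCl = (140 − 43) × 118.1 / (72 × 2.37) = 11455.7 / 170.64 ≈ 67.1 mL/min
|45.1 − 67.1| = 22.0 mL/min

22 mL/min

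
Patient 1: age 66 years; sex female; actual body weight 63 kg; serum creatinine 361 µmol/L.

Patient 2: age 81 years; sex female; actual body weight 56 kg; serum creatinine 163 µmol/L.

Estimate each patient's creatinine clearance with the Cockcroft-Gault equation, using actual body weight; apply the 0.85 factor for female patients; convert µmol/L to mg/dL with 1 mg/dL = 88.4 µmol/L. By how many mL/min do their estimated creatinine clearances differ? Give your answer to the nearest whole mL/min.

Patient 1: SCr = 361 / 88.4 = 4.084 mg/dL
Patient 1: CrCl = (140 − 66) × 63 / (72 × 4.084) × 0.85 = 4662.0 / 294.05 × 0.85 ≈ 13.5 mL/min
Patient 2: SCr = 163 / 88.4 = 1.844 mg/dL
Patient 2: CrCl = (140 − 81) × 56 / (72 × 1.844) × 0.85 = 3304.0 / 132.77 × 0.85 ≈ 21.2 mL/min
|13.5 − 21.2| = 7.7 mL/min

8 mL/min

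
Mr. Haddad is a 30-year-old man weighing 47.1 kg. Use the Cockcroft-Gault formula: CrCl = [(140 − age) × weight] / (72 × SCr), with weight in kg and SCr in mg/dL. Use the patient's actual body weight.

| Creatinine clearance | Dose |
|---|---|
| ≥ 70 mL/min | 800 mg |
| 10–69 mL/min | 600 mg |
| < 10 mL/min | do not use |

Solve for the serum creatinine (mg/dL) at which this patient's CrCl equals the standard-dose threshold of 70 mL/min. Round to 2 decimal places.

Standard dose requires CrCl ≥ 70 mL/min.
Set (140 − 30) × 47.1 / (72 × SCr) = 70
SCr = (140 − 30) × 47.1 / (72 × 70) = 1.028 mg/dL

1.03 mg/dL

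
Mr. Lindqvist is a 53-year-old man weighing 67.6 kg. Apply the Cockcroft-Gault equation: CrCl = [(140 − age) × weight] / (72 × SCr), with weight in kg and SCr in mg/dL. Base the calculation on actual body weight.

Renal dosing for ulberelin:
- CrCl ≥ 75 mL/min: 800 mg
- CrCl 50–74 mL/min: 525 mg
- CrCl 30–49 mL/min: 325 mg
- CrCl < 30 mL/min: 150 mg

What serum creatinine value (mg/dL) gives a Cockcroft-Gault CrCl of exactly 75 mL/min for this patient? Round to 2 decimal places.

Standard dose requires CrCl ≥ 75 mL/min.
Set (140 − 53) × 67.6 / (72 × SCr) = 75
SCr = (140 − 53) × 67.6 / (72 × 75) = 1.089 mg/dL

1.09 mg/dL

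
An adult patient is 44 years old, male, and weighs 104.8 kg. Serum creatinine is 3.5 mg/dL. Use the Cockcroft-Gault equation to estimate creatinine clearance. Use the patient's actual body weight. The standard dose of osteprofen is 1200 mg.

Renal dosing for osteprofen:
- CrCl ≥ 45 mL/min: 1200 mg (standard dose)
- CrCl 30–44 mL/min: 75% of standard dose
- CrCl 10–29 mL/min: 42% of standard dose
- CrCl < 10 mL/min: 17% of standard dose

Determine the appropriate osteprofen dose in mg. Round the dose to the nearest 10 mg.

900 mg

CrCl = (140 − 44) × 104.8 / (72 × 3.5) = 10060.8 / 252.00 ≈ 39.9 mL/min
CrCl ≈ 40 mL/min → bracket 30–44 mL/min.
75% of 1200 mg = 900 mg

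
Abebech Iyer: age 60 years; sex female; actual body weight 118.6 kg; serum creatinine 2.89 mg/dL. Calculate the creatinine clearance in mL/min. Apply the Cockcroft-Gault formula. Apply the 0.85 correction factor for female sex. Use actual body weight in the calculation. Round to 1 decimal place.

38.8 mL/min

CrCl = (140 − 60) × 118.6 / (72 × 2.89) × 0.85 = 9488.0 / 208.08 × 0.85 ≈ 38.8 mL/min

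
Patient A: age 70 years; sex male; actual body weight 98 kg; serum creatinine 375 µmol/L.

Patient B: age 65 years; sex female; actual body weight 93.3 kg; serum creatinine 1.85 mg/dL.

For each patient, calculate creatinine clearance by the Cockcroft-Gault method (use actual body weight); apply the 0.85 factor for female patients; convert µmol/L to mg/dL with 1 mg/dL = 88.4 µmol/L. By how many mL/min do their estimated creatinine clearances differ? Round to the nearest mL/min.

22 mL/min

Patient A: SCr = 375 / 88.4 = 4.242 mg/dL
Patient A: CrCl = (140 − 70) × 98 / (72 × 4.242) = 6860.0 / 305.42 ≈ 22.5 mL/min
Patient B: CrCl = (140 − 65) × 93.3 / (72 × 1.85) × 0.85 = 6997.5 / 133.20 × 0.85 ≈ 44.7 mL/min
|22.5 − 44.7| = 22.2 mL/min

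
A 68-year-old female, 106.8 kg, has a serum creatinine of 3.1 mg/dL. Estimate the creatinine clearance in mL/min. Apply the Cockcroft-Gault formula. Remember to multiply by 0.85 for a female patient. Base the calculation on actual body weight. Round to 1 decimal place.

CrCl = (140 − 68) × 106.8 / (72 × 3.1) × 0.85 = 7689.6 / 223.20 × 0.85 ≈ 29.3 mL/min

29.3 mL/min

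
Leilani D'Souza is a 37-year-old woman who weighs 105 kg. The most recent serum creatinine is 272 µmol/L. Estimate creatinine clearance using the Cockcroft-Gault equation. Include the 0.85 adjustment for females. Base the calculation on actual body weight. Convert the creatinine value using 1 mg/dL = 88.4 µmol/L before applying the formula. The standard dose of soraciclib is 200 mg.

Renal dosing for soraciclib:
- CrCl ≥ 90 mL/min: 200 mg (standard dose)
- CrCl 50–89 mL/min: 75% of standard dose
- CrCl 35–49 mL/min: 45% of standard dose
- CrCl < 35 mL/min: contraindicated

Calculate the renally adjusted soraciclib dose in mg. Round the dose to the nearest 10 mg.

SCr = 272 / 88.4 = 3.077 mg/dL
CrCl = (140 − 37) × 105 / (72 × 3.077) × 0.85 = 10815.0 / 221.54 × 0.85 ≈ 41.5 mL/min
CrCl ≈ 41 mL/min → bracket 35–49 mL/min.
45% of 200 mg = 90 mg

90 mg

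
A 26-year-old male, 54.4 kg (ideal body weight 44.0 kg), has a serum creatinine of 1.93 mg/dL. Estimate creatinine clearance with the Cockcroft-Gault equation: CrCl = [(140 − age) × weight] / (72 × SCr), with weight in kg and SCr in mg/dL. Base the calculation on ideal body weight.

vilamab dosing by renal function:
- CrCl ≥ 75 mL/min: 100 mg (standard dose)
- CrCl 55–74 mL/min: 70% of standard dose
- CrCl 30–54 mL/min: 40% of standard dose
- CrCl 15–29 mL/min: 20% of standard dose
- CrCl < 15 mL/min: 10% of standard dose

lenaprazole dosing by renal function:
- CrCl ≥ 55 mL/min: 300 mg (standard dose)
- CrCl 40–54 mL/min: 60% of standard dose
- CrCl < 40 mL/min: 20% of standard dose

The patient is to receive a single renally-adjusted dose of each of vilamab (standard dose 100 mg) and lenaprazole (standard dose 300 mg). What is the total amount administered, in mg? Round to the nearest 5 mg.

100 mg

CrCl = (140 − 26) × 44 / (72 × 1.93) = 5016.0 / 138.96 ≈ 36.1 mL/min
CrCl ≈ 36 mL/min.
vilamab: 30–54 mL/min → 40% of 100 mg = 40 mg.
lenaprazole: < 40 mL/min → 20% of 300 mg = 60 mg.
Total = 40 + 60 = 100 mg.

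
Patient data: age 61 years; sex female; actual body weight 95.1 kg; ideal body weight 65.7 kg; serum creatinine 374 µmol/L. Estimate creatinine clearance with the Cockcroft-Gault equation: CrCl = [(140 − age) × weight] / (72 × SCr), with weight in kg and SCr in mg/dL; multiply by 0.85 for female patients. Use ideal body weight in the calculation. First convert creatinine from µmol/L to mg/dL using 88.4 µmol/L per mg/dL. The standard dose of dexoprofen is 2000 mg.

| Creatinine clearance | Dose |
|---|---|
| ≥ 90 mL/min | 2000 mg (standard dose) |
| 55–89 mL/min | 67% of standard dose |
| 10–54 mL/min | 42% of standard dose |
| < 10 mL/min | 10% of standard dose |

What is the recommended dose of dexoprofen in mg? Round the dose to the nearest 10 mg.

840 mg

SCr = 374 / 88.4 = 4.231 mg/dL
CrCl = (140 − 61) × 65.7 / (72 × 4.231) × 0.85 = 5190.3 / 304.63 × 0.85 ≈ 14.5 mL/min
CrCl ≈ 14 mL/min → bracket 10–54 mL/min.
42% of 2000 mg = 840 mg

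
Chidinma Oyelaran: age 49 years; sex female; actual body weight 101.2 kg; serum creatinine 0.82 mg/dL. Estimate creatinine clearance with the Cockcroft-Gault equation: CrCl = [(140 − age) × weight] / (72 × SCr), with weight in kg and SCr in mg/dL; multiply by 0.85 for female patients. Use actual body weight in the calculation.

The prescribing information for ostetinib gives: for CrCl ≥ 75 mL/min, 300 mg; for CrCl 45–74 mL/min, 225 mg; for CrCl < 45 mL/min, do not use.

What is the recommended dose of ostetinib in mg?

300 mg

CrCl = (140 − 49) × 101.2 / (72 × 0.82) × 0.85 = 9209.2 / 59.04 × 0.85 ≈ 132.6 mL/min
CrCl ≈ 133 mL/min → bracket ≥ 75 mL/min.
Dose for this bracket: 300 mg.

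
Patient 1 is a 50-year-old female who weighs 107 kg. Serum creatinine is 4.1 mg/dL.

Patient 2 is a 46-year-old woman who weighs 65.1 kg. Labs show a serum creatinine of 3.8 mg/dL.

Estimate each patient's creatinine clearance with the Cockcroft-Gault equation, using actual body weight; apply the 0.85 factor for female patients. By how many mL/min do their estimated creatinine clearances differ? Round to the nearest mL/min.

Patient 1: CrCl = (140 − 50) × 107 / (72 × 4.1) × 0.85 = 9630.0 / 295.20 × 0.85 ≈ 27.7 mL/min
Patient 2: CrCl = (140 − 46) × 65.1 / (72 × 3.8) × 0.85 = 6119.4 / 273.60 × 0.85 ≈ 19.0 mL/min
|27.7 − 19.0| = 8.7 mL/min

9 mL/min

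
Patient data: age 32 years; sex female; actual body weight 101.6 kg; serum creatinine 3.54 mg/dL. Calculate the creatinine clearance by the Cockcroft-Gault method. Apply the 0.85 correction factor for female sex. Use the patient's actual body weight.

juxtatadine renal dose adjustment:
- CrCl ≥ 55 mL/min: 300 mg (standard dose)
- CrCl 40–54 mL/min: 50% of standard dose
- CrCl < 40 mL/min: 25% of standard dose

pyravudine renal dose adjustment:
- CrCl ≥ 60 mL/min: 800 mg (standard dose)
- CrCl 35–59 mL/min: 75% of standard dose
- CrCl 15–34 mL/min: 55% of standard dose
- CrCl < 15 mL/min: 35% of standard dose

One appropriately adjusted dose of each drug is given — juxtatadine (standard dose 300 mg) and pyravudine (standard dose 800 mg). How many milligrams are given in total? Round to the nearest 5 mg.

CrCl = (140 − 32) × 101.6 / (72 × 3.54) × 0.85 = 10972.8 / 254.88 × 0.85 ≈ 36.6 mL/min
CrCl ≈ 37 mL/min.
juxtatadine: < 40 mL/min → 25% of 300 mg = 75 mg.
pyravudine: 35–59 mL/min → 75% of 800 mg = 600 mg.
Total = 75 + 600 = 675 mg.

675 mg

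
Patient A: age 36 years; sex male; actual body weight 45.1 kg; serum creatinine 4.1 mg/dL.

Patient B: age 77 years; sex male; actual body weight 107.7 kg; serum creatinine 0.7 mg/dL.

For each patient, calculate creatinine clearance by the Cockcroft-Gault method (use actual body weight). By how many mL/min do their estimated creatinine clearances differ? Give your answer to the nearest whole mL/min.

119 mL/min

Patient A: CrCl = (140 − 36) × 45.1 / (72 × 4.1) = 4690.4 / 295.20 ≈ 15.9 mL/min
Patient B: CrCl = (140 − 77) × 107.7 / (72 × 0.7) = 6785.1 / 50.40 ≈ 134.6 mL/min
|15.9 − 134.6| = 118.7 mL/min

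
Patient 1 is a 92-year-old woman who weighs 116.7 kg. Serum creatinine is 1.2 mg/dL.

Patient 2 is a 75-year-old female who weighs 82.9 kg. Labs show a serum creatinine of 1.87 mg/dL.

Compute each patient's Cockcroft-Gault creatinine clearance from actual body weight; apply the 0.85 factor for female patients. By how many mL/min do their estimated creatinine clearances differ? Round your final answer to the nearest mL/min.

21 mL/min

Patient 1: CrCl = (140 − 92) × 116.7 / (72 × 1.2) × 0.85 = 5601.6 / 86.40 × 0.85 ≈ 55.1 mL/min
Patient 2: CrCl = (140 − 75) × 82.9 / (72 × 1.87) × 0.85 = 5388.5 / 134.64 × 0.85 ≈ 34.0 mL/min
|55.1 − 34.0| = 21.1 mL/min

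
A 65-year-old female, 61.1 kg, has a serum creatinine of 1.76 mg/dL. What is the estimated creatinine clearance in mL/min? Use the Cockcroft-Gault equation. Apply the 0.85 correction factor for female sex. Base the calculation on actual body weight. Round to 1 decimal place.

CrCl = (140 − 65) × 61.1 / (72 × 1.76) × 0.85 = 4582.5 / 126.72 × 0.85 ≈ 30.7 mL/min

30.7 mL/min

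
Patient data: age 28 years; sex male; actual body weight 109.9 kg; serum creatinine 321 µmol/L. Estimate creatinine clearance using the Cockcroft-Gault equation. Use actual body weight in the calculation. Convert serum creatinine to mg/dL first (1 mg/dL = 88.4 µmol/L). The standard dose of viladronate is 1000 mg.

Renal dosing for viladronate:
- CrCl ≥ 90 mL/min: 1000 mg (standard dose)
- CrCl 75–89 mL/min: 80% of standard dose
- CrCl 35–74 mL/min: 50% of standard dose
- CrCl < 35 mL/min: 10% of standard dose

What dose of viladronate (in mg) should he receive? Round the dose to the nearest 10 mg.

500 mg

SCr = 321 / 88.4 = 3.631 mg/dL
CrCl = (140 − 28) × 109.9 / (72 × 3.631) = 12308.8 / 261.43 ≈ 47.1 mL/min
CrCl ≈ 47 mL/min → bracket 35–74 mL/min.
50% of 1000 mg = 500 mg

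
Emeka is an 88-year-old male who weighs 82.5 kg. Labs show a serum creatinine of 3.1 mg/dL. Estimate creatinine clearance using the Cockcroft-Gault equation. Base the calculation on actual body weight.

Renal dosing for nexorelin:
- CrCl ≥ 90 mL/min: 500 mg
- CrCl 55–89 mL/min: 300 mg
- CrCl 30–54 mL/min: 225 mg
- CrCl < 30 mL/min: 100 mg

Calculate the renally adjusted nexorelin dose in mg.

CrCl = (140 − 88) × 82.5 / (72 × 3.1) = 4290.0 / 223.20 ≈ 19.2 mL/min
CrCl ≈ 19 mL/min → bracket < 30 mL/min.
Dose for this bracket: 100 mg.

100 mg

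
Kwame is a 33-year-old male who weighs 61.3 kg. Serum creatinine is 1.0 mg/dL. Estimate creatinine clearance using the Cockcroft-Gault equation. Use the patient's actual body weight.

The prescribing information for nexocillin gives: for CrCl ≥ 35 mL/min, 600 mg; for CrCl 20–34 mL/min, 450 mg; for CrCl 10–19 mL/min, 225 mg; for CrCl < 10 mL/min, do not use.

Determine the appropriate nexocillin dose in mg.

600 mg

CrCl = (140 − 33) × 61.3 / (72 × 1) = 6559.1 / 72.00 ≈ 91.1 mL/min
CrCl ≈ 91 mL/min → bracket ≥ 35 mL/min.
Dose for this bracket: 600 mg.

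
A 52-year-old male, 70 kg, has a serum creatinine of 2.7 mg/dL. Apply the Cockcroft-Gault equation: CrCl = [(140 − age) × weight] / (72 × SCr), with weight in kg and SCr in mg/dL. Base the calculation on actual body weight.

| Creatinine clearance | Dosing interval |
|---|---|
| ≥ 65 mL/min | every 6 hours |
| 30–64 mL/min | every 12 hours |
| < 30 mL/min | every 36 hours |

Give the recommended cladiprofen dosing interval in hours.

every 12 hours

CrCl = (140 − 52) × 70 / (72 × 2.7) = 6160.0 / 194.40 ≈ 31.7 mL/min
CrCl ≈ 32 mL/min → bracket 30–64 mL/min → every 12 hours.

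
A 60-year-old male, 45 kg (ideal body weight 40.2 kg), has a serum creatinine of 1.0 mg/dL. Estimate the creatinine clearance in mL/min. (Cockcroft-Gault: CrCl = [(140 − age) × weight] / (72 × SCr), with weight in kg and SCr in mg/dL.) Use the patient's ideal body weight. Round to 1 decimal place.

CrCl = (140 − 60) × 40.2 / (72 × 1) = 3216.0 / 72.00 ≈ 44.7 mL/min

44.7 mL/min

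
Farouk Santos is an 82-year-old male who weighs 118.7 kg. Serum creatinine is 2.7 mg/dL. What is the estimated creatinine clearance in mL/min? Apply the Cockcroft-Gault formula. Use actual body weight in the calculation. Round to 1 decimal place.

CrCl = (140 − 82) × 118.7 / (72 × 2.7) = 6884.6 / 194.40 ≈ 35.4 mL/min

35.4 mL/min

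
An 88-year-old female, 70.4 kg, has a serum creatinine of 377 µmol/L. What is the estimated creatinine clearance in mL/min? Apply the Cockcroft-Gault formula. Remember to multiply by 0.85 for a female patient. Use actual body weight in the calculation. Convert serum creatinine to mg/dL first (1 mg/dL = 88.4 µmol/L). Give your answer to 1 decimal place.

10.1 mL/min

SCr = 377 / 88.4 = 4.265 mg/dL
CrCl = (140 − 88) × 70.4 / (72 × 4.265) × 0.85 = 3660.8 / 307.08 × 0.85 ≈ 10.1 mL/min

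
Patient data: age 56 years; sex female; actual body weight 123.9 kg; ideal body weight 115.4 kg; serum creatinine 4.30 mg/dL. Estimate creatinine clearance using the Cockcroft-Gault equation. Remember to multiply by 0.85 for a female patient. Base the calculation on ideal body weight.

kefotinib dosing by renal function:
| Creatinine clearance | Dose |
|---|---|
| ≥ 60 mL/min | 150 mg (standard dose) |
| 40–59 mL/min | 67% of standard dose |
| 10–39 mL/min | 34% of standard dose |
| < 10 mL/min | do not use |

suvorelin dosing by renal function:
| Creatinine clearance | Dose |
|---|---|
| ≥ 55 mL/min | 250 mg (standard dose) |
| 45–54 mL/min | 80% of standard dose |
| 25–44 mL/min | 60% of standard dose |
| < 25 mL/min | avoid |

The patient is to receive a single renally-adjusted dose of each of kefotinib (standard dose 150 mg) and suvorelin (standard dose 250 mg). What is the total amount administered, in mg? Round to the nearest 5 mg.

200 mg

CrCl = (140 − 56) × 115.4 / (72 × 4.3) × 0.85 = 9693.6 / 309.60 × 0.85 ≈ 26.6 mL/min
CrCl ≈ 27 mL/min.
kefotinib: 10–39 mL/min → 34% of 150 mg = 51 mg.
suvorelin: 25–44 mL/min → 60% of 250 mg = 150 mg.
Total = 51 + 150 = 201 mg.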